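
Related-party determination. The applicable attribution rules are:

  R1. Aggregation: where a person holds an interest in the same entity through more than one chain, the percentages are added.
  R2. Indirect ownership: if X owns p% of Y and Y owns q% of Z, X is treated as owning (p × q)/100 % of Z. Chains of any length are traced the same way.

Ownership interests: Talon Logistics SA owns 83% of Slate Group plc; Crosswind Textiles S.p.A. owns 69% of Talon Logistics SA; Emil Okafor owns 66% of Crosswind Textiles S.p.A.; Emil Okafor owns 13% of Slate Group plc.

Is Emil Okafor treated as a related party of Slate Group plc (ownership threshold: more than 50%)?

Chain via Crosswind Textiles S.p.A. → Talon Logistics SA (R2): 66% × 69% × 83% = 37.7982% of Slate Group plc.
Direct interest in Slate Group plc: 13%.
Aggregating (R1): 37.7982% + 13% = 50.7982%.
50.7982% exceeds the 50% threshold, so Emil is a related party to Slate Group plc.

Yes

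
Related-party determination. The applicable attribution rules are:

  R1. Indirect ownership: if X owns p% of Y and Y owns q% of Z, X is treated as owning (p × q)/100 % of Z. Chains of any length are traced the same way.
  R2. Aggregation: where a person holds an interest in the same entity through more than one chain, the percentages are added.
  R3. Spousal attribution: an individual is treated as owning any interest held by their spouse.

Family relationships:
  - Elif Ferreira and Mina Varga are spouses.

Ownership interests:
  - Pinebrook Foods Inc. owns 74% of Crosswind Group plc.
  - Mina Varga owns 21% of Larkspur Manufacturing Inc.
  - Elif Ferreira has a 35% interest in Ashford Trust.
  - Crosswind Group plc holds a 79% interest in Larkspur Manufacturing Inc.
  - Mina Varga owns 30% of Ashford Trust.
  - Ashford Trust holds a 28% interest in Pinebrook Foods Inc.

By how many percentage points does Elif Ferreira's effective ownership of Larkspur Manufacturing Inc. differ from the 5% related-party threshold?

26.63972

By spousal attribution (R3), Elif Ferreira is treated as also owning Mina Varga's interest in Ashford Trust, giving 35% + 30% = 65%.
By spousal attribution (R3), Elif Ferreira is treated as owning Mina Varga's 21% interest in Larkspur Manufacturing Inc.
Chain via Ashford Trust → Pinebrook Foods Inc. → Crosswind Group plc (R1): 65% × 28% × 74% × 79% = 10.63972% of Larkspur Manufacturing Inc.
Direct interest in Larkspur Manufacturing Inc: 21%.
Aggregating (R2): 10.63972% + 21% = 31.63972%.
31.63972% exceeds the 5% threshold by 26.63972 percentage points.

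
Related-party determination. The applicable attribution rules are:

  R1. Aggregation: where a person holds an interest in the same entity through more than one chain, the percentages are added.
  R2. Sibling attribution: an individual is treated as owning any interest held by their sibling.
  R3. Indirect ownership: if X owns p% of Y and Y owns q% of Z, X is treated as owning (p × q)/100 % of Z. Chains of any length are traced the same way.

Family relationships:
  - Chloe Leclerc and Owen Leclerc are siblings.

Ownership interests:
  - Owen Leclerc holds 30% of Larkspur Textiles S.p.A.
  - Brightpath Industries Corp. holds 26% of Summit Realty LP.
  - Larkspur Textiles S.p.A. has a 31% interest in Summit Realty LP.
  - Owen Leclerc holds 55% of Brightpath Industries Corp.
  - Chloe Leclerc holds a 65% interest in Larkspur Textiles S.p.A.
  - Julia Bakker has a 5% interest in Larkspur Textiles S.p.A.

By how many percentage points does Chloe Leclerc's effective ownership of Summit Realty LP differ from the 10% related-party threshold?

By sibling attribution (R2), Chloe Leclerc is treated as also owning Owen Leclerc's interest in Larkspur Textiles S.p.A, giving 65% + 30% = 95%.
By sibling attribution (R2), Chloe Leclerc is treated as owning Owen Leclerc's 55% interest in Brightpath Industries Corp.
Chain via Larkspur Textiles S.p.A. (R3): 95% × 31% = 29.45% of Summit Realty LP.
Chain via Brightpath Industries Corp. (R3): 55% × 26% = 14.3% of Summit Realty LP.
Aggregating (R1): 29.45% + 14.3% = 43.75%.
43.75% exceeds the 10% threshold by 33.75 percentage points.

33.75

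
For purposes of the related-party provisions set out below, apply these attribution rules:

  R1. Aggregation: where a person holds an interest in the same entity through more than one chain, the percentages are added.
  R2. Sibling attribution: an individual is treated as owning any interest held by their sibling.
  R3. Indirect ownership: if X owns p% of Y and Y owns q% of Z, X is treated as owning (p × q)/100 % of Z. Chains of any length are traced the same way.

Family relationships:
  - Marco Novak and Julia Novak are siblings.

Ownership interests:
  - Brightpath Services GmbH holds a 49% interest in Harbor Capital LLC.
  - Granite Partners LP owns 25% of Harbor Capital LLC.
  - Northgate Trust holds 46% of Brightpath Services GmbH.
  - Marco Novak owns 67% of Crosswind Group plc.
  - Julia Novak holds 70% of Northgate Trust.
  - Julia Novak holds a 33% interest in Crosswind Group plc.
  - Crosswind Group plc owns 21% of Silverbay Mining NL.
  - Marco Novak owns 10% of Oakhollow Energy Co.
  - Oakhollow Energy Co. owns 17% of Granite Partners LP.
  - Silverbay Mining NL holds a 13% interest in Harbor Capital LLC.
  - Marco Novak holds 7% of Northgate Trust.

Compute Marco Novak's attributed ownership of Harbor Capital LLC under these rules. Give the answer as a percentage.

20.5108%

By sibling attribution (R2), Marco Novak is treated as also owning Julia Novak's interest in Crosswind Group plc, giving 67% + 33% = 100%.
By sibling attribution (R2), Marco Novak is treated as also owning Julia Novak's interest in Northgate Trust, giving 7% + 70% = 77%.
Chain via Crosswind Group plc → Silverbay Mining NL (R3): 100% × 21% × 13% = 2.73% of Harbor Capital LLC.
Chain via Northgate Trust → Brightpath Services GmbH (R3): 77% × 46% × 49% = 17.3558% of Harbor Capital LLC.
Chain via Oakhollow Energy Co. → Granite Partners LP (R3): 10% × 17% × 25% = 0.425% of Harbor Capital LLC.
Aggregating (R1): 2.73% + 17.3558% + 0.425% = 20.5108%.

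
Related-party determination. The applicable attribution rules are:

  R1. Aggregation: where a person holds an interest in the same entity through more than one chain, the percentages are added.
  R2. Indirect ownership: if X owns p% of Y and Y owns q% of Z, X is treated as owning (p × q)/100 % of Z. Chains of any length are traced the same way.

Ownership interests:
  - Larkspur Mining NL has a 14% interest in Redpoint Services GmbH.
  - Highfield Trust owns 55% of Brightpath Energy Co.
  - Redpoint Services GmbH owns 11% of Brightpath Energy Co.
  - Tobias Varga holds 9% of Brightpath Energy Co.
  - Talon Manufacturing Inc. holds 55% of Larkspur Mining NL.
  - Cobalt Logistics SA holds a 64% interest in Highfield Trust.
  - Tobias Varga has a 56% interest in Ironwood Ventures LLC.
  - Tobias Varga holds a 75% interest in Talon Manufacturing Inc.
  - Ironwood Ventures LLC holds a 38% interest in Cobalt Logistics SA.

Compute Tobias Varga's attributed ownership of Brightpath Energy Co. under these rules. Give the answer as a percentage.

17.12581%

Chain via Ironwood Ventures LLC → Cobalt Logistics SA → Highfield Trust (R2): 56% × 38% × 64% × 55% = 7.49056% of Brightpath Energy Co.
Chain via Talon Manufacturing Inc. → Larkspur Mining NL → Redpoint Services GmbH (R2): 75% × 55% × 14% × 11% = 0.63525% of Brightpath Energy Co.
Direct interest in Brightpath Energy Co: 9%.
Aggregating (R1): 7.49056% + 0.63525% + 9% = 17.12581%.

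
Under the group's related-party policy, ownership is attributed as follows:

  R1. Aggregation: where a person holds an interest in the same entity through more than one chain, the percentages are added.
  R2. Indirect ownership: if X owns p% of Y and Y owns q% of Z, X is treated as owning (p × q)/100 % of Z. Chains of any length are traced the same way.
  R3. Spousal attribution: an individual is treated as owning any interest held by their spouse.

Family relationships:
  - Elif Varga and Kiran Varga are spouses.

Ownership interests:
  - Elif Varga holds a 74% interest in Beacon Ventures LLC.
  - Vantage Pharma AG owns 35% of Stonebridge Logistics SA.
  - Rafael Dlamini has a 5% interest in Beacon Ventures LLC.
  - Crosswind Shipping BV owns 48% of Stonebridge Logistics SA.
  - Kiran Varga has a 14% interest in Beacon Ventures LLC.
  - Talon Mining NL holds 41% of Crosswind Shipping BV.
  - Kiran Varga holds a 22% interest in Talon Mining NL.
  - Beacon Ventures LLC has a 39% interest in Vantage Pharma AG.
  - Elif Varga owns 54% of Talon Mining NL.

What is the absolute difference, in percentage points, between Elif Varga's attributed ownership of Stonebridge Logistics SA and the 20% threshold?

6.9688

By spousal attribution (R3), Elif Varga is treated as also owning Kiran Varga's interest in Beacon Ventures LLC, giving 74% + 14% = 88%.
By spousal attribution (R3), Elif Varga is treated as also owning Kiran Varga's interest in Talon Mining NL, giving 54% + 22% = 76%.
Chain via Beacon Ventures LLC → Vantage Pharma AG (R2): 88% × 39% × 35% = 12.012% of Stonebridge Logistics SA.
Chain via Talon Mining NL → Crosswind Shipping BV (R2): 76% × 41% × 48% = 14.9568% of Stonebridge Logistics SA.
Aggregating (R1): 12.012% + 14.9568% = 26.9688%.
26.9688% exceeds the 20% threshold by 6.9688 percentage points.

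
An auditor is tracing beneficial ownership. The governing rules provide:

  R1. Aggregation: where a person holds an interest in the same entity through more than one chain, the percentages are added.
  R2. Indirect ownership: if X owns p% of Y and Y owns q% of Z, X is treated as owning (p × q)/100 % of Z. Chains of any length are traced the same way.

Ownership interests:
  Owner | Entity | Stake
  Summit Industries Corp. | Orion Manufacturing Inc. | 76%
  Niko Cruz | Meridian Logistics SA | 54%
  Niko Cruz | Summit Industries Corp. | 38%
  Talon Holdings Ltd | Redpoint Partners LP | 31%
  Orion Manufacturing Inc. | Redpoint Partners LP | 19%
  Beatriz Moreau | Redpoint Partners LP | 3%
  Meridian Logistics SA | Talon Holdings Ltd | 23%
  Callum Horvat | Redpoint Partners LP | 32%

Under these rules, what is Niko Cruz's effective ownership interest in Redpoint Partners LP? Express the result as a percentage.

9.3374%

Chain via Meridian Logistics SA → Talon Holdings Ltd (R2): 54% × 23% × 31% = 3.8502% of Redpoint Partners LP.
Chain via Summit Industries Corp. → Orion Manufacturing Inc. (R2): 38% × 76% × 19% = 5.4872% of Redpoint Partners LP.
Aggregating (R1): 3.8502% + 5.4872% = 9.3374%.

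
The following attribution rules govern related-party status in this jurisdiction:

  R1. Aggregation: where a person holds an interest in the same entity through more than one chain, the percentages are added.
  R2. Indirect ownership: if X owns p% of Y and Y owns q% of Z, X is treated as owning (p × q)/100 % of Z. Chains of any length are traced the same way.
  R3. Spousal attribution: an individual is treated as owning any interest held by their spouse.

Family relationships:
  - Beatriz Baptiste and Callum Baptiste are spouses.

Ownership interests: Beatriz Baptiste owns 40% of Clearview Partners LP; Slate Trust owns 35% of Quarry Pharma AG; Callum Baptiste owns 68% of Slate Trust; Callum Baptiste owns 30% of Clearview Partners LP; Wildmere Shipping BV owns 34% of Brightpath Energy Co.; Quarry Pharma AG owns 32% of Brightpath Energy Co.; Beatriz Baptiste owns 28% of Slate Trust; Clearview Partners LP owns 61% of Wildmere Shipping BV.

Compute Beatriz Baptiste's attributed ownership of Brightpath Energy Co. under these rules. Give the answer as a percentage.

By spousal attribution (R3), Beatriz Baptiste is treated as also owning Callum Baptiste's interest in Slate Trust, giving 28% + 68% = 96%.
By spousal attribution (R3), Beatriz Baptiste is treated as also owning Callum Baptiste's interest in Clearview Partners LP, giving 40% + 30% = 70%.
Chain via Slate Trust → Quarry Pharma AG (R2): 96% × 35% × 32% = 10.752% of Brightpath Energy Co.
Chain via Clearview Partners LP → Wildmere Shipping BV (R2): 70% × 61% × 34% = 14.518% of Brightpath Energy Co.
Aggregating (R1): 10.752% + 14.518% = 25.27%.

25.27%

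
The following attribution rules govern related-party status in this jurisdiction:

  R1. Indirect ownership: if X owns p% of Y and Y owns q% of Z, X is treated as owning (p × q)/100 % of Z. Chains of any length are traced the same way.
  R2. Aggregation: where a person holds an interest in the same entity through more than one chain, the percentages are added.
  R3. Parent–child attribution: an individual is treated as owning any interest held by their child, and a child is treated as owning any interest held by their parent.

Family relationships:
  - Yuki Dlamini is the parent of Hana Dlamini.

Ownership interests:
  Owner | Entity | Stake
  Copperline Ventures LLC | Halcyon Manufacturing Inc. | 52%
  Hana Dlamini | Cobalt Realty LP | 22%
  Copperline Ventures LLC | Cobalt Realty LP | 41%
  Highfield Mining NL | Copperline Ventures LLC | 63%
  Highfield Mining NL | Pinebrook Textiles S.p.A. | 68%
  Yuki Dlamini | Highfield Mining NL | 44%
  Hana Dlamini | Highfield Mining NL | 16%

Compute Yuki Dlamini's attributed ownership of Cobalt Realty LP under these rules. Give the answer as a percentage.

37.498%

By parent–child attribution (R3), Yuki Dlamini is treated as also owning Hana Dlamini's interest in Highfield Mining NL, giving 44% + 16% = 60%.
By parent–child attribution (R3), Yuki Dlamini is treated as owning Hana Dlamini's 22% interest in Cobalt Realty LP.
Chain via Highfield Mining NL → Copperline Ventures LLC (R1): 60% × 63% × 41% = 15.498% of Cobalt Realty LP.
Direct interest in Cobalt Realty LP: 22%.
Aggregating (R2): 15.498% + 22% = 37.498%.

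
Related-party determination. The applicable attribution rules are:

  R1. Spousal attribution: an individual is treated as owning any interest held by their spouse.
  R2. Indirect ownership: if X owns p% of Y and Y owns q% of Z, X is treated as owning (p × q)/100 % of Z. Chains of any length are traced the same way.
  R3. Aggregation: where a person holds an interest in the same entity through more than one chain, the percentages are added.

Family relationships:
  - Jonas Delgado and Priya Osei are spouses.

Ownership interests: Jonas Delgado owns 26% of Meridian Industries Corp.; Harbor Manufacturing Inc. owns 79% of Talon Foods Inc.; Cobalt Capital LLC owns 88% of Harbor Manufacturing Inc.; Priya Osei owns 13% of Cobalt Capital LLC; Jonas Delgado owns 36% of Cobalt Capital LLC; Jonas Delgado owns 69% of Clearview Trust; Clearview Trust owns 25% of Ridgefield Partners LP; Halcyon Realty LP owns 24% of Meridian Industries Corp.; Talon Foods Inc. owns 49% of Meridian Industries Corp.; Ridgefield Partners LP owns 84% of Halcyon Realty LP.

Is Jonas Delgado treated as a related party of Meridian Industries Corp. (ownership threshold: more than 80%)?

No

By spousal attribution (R1), Jonas Delgado is treated as also owning Priya Osei's interest in Cobalt Capital LLC, giving 36% + 13% = 49%.
Chain via Cobalt Capital LLC → Harbor Manufacturing Inc. → Talon Foods Inc. (R2): 49% × 88% × 79% × 49% = 16.691752% of Meridian Industries Corp.
Chain via Clearview Trust → Ridgefield Partners LP → Halcyon Realty LP (R2): 69% × 25% × 84% × 24% = 3.4776% of Meridian Industries Corp.
Direct interest in Meridian Industries Corp: 26%.
Aggregating (R3): 16.691752% + 3.4776% + 26% = 46.169352%.
46.169352% does not exceed the 80% threshold, so Jonas is not a related party to Meridian Industries Corp.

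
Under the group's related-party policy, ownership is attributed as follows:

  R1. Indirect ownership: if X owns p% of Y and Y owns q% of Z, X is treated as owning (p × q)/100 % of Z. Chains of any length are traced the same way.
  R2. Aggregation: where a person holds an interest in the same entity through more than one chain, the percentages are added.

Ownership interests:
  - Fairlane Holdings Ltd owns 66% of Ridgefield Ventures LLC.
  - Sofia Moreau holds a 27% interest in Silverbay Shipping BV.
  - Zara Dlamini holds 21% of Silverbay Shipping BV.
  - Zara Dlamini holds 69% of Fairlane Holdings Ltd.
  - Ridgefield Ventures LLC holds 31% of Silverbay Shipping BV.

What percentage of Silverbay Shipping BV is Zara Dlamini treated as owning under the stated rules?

35.1174%

Chain via Fairlane Holdings Ltd → Ridgefield Ventures LLC (R1): 69% × 66% × 31% = 14.1174% of Silverbay Shipping BV.
Direct interest in Silverbay Shipping BV: 21%.
Aggregating (R2): 14.1174% + 21% = 35.1174%.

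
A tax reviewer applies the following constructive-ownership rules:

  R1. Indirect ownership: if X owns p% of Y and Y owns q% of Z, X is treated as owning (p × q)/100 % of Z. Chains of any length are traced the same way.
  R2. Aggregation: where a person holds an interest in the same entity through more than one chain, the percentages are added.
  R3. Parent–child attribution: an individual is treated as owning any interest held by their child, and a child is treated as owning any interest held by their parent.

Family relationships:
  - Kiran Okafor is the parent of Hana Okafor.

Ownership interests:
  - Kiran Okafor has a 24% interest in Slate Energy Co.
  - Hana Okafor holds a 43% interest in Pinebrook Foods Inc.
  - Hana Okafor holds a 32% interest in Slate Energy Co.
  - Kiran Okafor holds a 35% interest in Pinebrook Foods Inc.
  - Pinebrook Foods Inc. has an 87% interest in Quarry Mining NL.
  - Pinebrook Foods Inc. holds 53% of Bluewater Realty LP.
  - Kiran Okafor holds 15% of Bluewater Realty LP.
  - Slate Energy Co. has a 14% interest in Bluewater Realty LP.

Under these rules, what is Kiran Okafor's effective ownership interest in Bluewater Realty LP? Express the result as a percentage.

By parent–child attribution (R3), Kiran Okafor is treated as also owning Hana Okafor's interest in Slate Energy Co, giving 24% + 32% = 56%.
By parent–child attribution (R3), Kiran Okafor is treated as also owning Hana Okafor's interest in Pinebrook Foods Inc, giving 35% + 43% = 78%.
Chain via Slate Energy Co. (R1): 56% × 14% = 7.84% of Bluewater Realty LP.
Chain via Pinebrook Foods Inc. (R1): 78% × 53% = 41.34% of Bluewater Realty LP.
Direct interest in Bluewater Realty LP: 15%.
Aggregating (R2): 7.84% + 41.34% + 15% = 64.18%.

64.18%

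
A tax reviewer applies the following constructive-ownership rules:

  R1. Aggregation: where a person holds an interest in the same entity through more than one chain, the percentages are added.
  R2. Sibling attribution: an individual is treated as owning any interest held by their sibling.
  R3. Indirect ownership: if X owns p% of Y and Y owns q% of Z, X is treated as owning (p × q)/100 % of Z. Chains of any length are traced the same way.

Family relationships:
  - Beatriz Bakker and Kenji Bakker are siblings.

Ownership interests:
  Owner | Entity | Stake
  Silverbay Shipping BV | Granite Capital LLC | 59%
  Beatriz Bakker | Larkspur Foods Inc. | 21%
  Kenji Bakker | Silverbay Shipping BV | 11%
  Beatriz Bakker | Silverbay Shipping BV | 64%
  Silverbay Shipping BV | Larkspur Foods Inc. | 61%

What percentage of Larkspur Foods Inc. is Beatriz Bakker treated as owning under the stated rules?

66.75%

By sibling attribution (R2), Beatriz Bakker is treated as also owning Kenji Bakker's interest in Silverbay Shipping BV, giving 64% + 11% = 75%.
Chain via Silverbay Shipping BV (R3): 75% × 61% = 45.75% of Larkspur Foods Inc.
Direct interest in Larkspur Foods Inc: 21%.
Aggregating (R1): 45.75% + 21% = 66.75%.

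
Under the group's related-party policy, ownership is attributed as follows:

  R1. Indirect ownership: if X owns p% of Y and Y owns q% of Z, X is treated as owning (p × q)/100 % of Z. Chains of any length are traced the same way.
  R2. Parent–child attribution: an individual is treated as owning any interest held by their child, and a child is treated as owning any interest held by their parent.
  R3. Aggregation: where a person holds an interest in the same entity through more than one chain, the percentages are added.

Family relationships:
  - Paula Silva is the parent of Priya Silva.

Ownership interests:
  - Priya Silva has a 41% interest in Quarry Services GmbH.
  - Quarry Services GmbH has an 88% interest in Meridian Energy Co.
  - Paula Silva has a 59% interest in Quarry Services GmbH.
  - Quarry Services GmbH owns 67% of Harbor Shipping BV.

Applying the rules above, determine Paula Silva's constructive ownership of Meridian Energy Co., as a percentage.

88%

By parent–child attribution (R2), Paula Silva is treated as also owning Priya Silva's interest in Quarry Services GmbH, giving 59% + 41% = 100%.
Chain via Quarry Services GmbH (R1): 100% × 88% = 88% of Meridian Energy Co.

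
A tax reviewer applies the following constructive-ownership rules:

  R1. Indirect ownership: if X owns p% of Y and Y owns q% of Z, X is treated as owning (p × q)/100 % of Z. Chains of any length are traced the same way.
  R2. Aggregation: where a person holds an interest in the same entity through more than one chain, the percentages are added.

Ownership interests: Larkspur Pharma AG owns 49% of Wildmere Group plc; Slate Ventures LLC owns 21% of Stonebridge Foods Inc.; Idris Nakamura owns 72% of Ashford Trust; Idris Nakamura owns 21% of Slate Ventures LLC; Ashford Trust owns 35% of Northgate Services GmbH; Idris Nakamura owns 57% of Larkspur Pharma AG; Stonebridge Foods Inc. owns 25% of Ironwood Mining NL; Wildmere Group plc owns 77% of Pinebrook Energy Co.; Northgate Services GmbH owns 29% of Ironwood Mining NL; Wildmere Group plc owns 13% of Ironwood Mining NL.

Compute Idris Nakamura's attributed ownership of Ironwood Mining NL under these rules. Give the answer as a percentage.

12.0414%

Chain via Larkspur Pharma AG → Wildmere Group plc (R1): 57% × 49% × 13% = 3.6309% of Ironwood Mining NL.
Chain via Ashford Trust → Northgate Services GmbH (R1): 72% × 35% × 29% = 7.308% of Ironwood Mining NL.
Chain via Slate Ventures LLC → Stonebridge Foods Inc. (R1): 21% × 21% × 25% = 1.1025% of Ironwood Mining NL.
Aggregating (R2): 3.6309% + 7.308% + 1.1025% = 12.0414%.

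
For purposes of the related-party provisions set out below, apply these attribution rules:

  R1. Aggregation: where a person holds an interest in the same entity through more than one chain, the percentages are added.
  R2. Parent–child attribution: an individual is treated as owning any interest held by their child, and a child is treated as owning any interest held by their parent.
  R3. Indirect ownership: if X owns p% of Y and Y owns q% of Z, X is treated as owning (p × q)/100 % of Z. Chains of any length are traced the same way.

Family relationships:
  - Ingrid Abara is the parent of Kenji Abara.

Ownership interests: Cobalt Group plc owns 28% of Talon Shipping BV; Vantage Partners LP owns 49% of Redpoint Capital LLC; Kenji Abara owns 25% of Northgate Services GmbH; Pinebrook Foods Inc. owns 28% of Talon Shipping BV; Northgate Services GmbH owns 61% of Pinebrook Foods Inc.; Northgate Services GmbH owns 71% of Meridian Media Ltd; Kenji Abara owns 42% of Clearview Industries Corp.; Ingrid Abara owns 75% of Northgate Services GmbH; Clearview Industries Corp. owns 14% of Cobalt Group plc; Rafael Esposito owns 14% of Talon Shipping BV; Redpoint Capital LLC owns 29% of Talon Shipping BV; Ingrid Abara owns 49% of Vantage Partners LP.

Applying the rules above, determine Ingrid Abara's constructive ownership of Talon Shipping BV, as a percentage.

By parent–child attribution (R2), Ingrid Abara is treated as also owning Kenji Abara's interest in Northgate Services GmbH, giving 75% + 25% = 100%.
By parent–child attribution (R2), Ingrid Abara is treated as owning Kenji Abara's 42% interest in Clearview Industries Corp.
Chain via Northgate Services GmbH → Pinebrook Foods Inc. (R3): 100% × 61% × 28% = 17.08% of Talon Shipping BV.
Chain via Vantage Partners LP → Redpoint Capital LLC (R3): 49% × 49% × 29% = 6.9629% of Talon Shipping BV.
Chain via Clearview Industries Corp. → Cobalt Group plc (R3): 42% × 14% × 28% = 1.6464% of Talon Shipping BV.
Aggregating (R1): 17.08% + 6.9629% + 1.6464% = 25.6893%.

25.6893%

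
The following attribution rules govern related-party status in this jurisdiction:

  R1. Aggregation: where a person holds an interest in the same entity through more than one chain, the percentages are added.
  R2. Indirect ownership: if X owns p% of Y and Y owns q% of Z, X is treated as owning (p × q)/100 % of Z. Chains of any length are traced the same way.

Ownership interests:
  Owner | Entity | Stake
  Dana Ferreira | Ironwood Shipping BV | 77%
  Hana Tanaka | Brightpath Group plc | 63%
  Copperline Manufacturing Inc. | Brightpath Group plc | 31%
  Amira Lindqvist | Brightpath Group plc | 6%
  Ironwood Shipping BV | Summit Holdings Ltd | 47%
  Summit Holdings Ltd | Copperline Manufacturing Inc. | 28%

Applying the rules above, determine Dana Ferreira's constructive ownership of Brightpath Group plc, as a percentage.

3.141292%

Chain via Ironwood Shipping BV → Summit Holdings Ltd → Copperline Manufacturing Inc. (R2): 77% × 47% × 28% × 31% = 3.141292% of Brightpath Group plc.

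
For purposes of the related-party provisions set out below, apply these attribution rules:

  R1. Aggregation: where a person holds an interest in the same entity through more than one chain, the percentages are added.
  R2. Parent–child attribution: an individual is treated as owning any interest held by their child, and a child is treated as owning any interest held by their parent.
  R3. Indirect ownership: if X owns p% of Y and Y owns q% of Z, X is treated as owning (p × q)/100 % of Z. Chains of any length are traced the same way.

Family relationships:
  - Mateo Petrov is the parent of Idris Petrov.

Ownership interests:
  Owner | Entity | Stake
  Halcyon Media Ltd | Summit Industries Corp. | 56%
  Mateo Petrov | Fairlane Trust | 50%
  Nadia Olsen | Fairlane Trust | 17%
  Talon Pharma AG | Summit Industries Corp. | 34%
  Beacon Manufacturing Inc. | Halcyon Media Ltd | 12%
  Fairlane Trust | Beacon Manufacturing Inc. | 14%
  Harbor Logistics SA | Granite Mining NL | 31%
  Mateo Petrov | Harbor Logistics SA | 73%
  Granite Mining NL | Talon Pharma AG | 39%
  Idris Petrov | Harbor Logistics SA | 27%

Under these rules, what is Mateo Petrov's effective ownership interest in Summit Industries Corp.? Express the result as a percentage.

By parent–child attribution (R2), Mateo Petrov is treated as also owning Idris Petrov's interest in Harbor Logistics SA, giving 73% + 27% = 100%.
Chain via Harbor Logistics SA → Granite Mining NL → Talon Pharma AG (R3): 100% × 31% × 39% × 34% = 4.1106% of Summit Industries Corp.
Chain via Fairlane Trust → Beacon Manufacturing Inc. → Halcyon Media Ltd (R3): 50% × 14% × 12% × 56% = 0.4704% of Summit Industries Corp.
Aggregating (R1): 4.1106% + 0.4704% = 4.581%.

4.581%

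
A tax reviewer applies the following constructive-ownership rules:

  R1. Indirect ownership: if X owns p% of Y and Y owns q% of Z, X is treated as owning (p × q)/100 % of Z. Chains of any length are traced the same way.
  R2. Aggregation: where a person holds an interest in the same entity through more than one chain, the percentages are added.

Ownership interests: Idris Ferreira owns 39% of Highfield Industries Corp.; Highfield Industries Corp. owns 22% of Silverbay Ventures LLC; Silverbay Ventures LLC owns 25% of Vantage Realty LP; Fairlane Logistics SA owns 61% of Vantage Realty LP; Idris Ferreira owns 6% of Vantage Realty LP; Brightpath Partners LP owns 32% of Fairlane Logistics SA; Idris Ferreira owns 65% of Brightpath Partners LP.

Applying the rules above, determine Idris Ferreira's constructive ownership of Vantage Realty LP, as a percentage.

Chain via Brightpath Partners LP → Fairlane Logistics SA (R1): 65% × 32% × 61% = 12.688% of Vantage Realty LP.
Chain via Highfield Industries Corp. → Silverbay Ventures LLC (R1): 39% × 22% × 25% = 2.145% of Vantage Realty LP.
Direct interest in Vantage Realty LP: 6%.
Aggregating (R2): 12.688% + 2.145% + 6% = 20.833%.

20.833%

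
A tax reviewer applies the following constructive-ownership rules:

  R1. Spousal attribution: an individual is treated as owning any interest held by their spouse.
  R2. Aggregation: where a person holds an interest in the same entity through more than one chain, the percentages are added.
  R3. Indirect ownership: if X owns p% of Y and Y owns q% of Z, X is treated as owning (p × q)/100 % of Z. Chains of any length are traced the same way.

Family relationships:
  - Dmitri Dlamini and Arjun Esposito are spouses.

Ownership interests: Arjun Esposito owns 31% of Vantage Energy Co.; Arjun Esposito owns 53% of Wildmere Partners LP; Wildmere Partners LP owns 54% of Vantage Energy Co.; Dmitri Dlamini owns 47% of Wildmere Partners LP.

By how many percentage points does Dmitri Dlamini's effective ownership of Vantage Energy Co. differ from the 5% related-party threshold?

80

By spousal attribution (R1), Dmitri Dlamini is treated as also owning Arjun Esposito's interest in Wildmere Partners LP, giving 47% + 53% = 100%.
By spousal attribution (R1), Dmitri Dlamini is treated as owning Arjun Esposito's 31% interest in Vantage Energy Co.
Chain via Wildmere Partners LP (R3): 100% × 54% = 54% of Vantage Energy Co.
Direct interest in Vantage Energy Co: 31%.
Aggregating (R2): 54% + 31% = 85%.
85% exceeds the 5% threshold by 80 percentage points.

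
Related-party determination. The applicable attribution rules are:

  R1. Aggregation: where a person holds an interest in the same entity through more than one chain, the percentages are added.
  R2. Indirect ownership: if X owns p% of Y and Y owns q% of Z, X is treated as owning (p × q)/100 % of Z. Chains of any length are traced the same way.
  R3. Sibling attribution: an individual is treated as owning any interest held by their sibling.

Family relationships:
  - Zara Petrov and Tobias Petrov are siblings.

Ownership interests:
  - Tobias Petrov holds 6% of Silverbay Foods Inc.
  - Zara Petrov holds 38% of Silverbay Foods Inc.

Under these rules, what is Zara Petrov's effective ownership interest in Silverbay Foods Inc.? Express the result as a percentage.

By sibling attribution (R3), Zara Petrov is treated as also owning Tobias Petrov's interest in Silverbay Foods Inc, giving 38% + 6% = 44%.
Direct interest in Silverbay Foods Inc: 44%.

44%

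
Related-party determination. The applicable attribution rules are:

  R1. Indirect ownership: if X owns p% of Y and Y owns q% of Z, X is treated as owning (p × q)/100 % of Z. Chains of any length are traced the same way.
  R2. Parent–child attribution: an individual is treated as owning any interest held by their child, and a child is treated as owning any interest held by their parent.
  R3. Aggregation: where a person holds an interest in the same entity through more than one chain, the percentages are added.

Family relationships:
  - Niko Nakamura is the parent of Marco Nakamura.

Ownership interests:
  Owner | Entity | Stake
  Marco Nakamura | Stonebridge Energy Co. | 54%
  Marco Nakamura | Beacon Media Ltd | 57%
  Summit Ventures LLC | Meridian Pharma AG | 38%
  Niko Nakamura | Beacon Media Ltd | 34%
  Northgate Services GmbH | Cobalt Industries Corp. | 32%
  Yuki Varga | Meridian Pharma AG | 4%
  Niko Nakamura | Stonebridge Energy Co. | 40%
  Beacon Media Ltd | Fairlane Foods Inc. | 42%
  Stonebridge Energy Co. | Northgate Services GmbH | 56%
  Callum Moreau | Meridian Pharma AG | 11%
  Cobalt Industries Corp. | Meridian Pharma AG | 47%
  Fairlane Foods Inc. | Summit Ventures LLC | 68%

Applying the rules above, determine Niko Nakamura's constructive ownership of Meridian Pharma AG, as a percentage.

By parent–child attribution (R2), Niko Nakamura is treated as also owning Marco Nakamura's interest in Stonebridge Energy Co, giving 40% + 54% = 94%.
By parent–child attribution (R2), Niko Nakamura is treated as also owning Marco Nakamura's interest in Beacon Media Ltd, giving 34% + 57% = 91%.
Chain via Stonebridge Energy Co. → Northgate Services GmbH → Cobalt Industries Corp. (R1): 94% × 56% × 32% × 47% = 7.917056% of Meridian Pharma AG.
Chain via Beacon Media Ltd → Fairlane Foods Inc. → Summit Ventures LLC (R1): 91% × 42% × 68% × 38% = 9.876048% of Meridian Pharma AG.
Aggregating (R3): 7.917056% + 9.876048% = 17.793104%.

17.793104%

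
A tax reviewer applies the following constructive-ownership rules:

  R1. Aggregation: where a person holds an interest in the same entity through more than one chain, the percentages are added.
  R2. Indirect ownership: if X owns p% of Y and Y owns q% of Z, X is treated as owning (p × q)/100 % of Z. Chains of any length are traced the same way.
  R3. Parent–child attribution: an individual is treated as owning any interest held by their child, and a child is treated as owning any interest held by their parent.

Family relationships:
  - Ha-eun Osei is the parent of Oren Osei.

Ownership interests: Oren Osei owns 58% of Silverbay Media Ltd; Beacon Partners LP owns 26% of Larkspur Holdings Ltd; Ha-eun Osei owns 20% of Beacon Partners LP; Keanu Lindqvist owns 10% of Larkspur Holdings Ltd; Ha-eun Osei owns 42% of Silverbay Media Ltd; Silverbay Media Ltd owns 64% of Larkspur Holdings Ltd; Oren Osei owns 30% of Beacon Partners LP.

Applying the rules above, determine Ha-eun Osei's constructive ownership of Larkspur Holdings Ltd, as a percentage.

By parent–child attribution (R3), Ha-eun Osei is treated as also owning Oren Osei's interest in Beacon Partners LP, giving 20% + 30% = 50%.
By parent–child attribution (R3), Ha-eun Osei is treated as also owning Oren Osei's interest in Silverbay Media Ltd, giving 42% + 58% = 100%.
Chain via Beacon Partners LP (R2): 50% × 26% = 13% of Larkspur Holdings Ltd.
Chain via Silverbay Media Ltd (R2): 100% × 64% = 64% of Larkspur Holdings Ltd.
Aggregating (R1): 13% + 64% = 77%.

77%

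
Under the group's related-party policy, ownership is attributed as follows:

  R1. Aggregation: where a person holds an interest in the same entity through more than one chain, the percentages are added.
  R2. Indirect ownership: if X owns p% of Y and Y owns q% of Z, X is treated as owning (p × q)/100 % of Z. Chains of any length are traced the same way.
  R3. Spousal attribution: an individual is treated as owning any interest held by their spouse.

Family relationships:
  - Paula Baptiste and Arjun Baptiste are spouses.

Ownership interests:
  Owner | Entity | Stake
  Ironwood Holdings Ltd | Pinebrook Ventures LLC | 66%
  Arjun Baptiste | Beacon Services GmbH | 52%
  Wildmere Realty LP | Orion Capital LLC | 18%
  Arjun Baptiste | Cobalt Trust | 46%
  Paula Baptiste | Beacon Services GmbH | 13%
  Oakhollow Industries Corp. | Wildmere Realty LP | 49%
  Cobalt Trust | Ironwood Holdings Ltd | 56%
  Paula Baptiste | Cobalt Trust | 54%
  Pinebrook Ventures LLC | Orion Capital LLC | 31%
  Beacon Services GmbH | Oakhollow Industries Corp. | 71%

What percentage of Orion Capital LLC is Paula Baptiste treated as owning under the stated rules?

By spousal attribution (R3), Paula Baptiste is treated as also owning Arjun Baptiste's interest in Beacon Services GmbH, giving 13% + 52% = 65%.
By spousal attribution (R3), Paula Baptiste is treated as also owning Arjun Baptiste's interest in Cobalt Trust, giving 54% + 46% = 100%.
Chain via Beacon Services GmbH → Oakhollow Industries Corp. → Wildmere Realty LP (R2): 65% × 71% × 49% × 18% = 4.07043% of Orion Capital LLC.
Chain via Cobalt Trust → Ironwood Holdings Ltd → Pinebrook Ventures LLC (R2): 100% × 56% × 66% × 31% = 11.4576% of Orion Capital LLC.
Aggregating (R1): 4.07043% + 11.4576% = 15.52803%.

15.52803%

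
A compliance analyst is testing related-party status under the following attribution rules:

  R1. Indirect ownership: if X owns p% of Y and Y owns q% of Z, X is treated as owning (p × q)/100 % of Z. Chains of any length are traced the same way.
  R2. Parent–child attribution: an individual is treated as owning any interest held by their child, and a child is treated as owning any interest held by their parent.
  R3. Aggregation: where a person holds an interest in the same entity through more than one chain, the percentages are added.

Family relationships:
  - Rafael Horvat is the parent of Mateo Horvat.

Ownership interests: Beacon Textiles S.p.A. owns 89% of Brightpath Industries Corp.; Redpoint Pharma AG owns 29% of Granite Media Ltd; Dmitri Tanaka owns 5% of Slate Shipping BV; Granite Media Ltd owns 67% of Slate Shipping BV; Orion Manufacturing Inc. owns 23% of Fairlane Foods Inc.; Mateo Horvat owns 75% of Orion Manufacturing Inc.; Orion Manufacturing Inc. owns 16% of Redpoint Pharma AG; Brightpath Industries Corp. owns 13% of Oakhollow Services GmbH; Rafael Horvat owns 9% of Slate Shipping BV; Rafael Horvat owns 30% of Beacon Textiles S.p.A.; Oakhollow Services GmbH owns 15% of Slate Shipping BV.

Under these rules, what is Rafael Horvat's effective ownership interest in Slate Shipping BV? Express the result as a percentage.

By parent–child attribution (R2), Rafael Horvat is treated as owning Mateo Horvat's 75% interest in Orion Manufacturing Inc.
Chain via Beacon Textiles S.p.A. → Brightpath Industries Corp. → Oakhollow Services GmbH (R1): 30% × 89% × 13% × 15% = 0.52065% of Slate Shipping BV.
Direct interest in Slate Shipping BV: 9%.
Chain via Orion Manufacturing Inc. → Redpoint Pharma AG → Granite Media Ltd (R1): 75% × 16% × 29% × 67% = 2.3316% of Slate Shipping BV.
Aggregating (R3): 0.52065% + 9% + 2.3316% = 11.85225%.

11.85225%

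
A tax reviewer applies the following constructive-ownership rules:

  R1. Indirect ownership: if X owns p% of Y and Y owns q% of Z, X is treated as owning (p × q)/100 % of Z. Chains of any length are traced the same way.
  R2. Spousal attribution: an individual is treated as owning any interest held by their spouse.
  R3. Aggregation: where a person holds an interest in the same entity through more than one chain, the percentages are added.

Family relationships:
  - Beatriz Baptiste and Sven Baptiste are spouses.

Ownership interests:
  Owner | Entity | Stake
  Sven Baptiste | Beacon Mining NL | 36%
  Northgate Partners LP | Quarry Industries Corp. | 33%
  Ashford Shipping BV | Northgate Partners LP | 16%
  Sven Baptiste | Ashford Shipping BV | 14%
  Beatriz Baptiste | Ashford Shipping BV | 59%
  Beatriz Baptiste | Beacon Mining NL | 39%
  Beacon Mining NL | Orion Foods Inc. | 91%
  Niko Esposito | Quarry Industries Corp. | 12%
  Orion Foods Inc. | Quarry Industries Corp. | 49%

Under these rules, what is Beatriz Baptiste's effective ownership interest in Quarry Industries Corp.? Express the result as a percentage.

37.2969%

By spousal attribution (R2), Beatriz Baptiste is treated as also owning Sven Baptiste's interest in Ashford Shipping BV, giving 59% + 14% = 73%.
By spousal attribution (R2), Beatriz Baptiste is treated as also owning Sven Baptiste's interest in Beacon Mining NL, giving 39% + 36% = 75%.
Chain via Ashford Shipping BV → Northgate Partners LP (R1): 73% × 16% × 33% = 3.8544% of Quarry Industries Corp.
Chain via Beacon Mining NL → Orion Foods Inc. (R1): 75% × 91% × 49% = 33.4425% of Quarry Industries Corp.
Aggregating (R3): 3.8544% + 33.4425% = 37.2969%.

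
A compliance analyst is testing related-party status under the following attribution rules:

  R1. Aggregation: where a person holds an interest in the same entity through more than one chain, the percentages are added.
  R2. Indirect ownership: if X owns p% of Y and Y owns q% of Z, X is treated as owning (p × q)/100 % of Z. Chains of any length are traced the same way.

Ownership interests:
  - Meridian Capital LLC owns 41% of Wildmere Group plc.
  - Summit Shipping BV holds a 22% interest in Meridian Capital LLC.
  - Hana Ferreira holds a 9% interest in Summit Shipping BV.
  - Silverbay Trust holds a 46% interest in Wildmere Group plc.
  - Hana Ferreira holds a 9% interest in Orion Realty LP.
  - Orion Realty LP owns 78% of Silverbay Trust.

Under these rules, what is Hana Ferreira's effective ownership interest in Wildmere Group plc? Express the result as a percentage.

4.041%

Chain via Orion Realty LP → Silverbay Trust (R2): 9% × 78% × 46% = 3.2292% of Wildmere Group plc.
Chain via Summit Shipping BV → Meridian Capital LLC (R2): 9% × 22% × 41% = 0.8118% of Wildmere Group plc.
Aggregating (R1): 3.2292% + 0.8118% = 4.041%.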